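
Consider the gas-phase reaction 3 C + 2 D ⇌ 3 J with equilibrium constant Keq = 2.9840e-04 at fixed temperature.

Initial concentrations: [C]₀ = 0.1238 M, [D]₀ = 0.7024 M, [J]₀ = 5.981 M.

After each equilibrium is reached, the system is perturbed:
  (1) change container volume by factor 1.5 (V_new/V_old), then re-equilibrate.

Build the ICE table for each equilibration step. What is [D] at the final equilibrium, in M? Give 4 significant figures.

[D]_eq = 2.808 M

Q₀ = 2.2855e+05 vs Keq = 2.9840e-04 ⇒ Q>K, reverse
Step 1:
                    C           D           J
  init         0.1238      0.7024       5.981
  Δ             5.089       3.393      -5.089
  eq            5.213       4.095      0.8917
  solve Keq expr → x = -1.696; check Q = 2.9840e-04
Then change container volume by factor 1.5 (V_new/V_old).
Step 2:
                    C           D           J
  init          3.475        2.73      0.5945
  Δ            0.1167      0.0778     -0.1167
  eq            3.592       2.808      0.4778
  solve Keq expr → x = -0.0389; check Q = 2.9840e-04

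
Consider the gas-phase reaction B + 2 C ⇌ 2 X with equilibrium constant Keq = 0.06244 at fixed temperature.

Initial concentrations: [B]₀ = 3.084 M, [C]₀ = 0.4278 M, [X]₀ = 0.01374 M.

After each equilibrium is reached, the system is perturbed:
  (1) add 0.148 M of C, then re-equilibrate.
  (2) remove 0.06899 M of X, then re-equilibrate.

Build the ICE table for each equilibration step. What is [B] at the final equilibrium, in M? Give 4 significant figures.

Q₀ = 3.3449e-04 vs Keq = 0.06244 ⇒ Q<K, forward
Step 1:
                   B          C          X
  Initial      3.084     0.4278    0.01374
  Change       -0.06      -0.12       0.12
  Equil        3.024     0.3078     0.1337
  solve Keq expr → x = 0.06; check Q = 0.06244
Then add 0.148 M of C.
Step 2:
                   B          C          X
  Initial      3.024     0.4558     0.1337
  Change    -0.02219   -0.04437    0.04437
  Equil        3.002     0.4114     0.1781
  solve Keq expr → x = 0.02219; check Q = 0.06244
Then remove 0.06899 M of X.
Step 3:
                   B          C          X
  Initial      3.002     0.4114     0.1091
  Change    -0.02385   -0.04771    0.04771
  Equil        2.978     0.3637     0.1568
  solve Keq expr → x = 0.02385; check Q = 0.06244

[B]_eq = 2.978 M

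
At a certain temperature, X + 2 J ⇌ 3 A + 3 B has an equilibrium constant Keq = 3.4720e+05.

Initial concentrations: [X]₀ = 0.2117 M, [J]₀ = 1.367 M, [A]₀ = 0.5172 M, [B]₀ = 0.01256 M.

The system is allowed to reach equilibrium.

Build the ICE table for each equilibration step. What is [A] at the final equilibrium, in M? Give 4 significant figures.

[A]_eq = 1.152 M

Q₀ = 6.9293e-07 vs Keq = 3.4720e+05 ⇒ Q<K, forward
Step 1:
                   X          J          A          B
  Initial     0.2117      1.367     0.5172    0.01256
  Change     -0.2117    -0.4234     0.6351     0.6351
  Equil   1.3445e-06     0.9436      1.152     0.6477
  solve Keq expr → x = 0.2117; check Q = 3.4720e+05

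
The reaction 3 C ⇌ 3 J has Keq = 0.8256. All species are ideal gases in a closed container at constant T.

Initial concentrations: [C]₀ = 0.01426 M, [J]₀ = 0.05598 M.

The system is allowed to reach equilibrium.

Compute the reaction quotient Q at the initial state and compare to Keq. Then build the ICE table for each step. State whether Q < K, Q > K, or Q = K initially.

Q₀ = 60.5 vs Keq = 0.8256 ⇒ Q>K, reverse
Step 1:
                  C         J
  Initial   0.01426   0.05598
  Change    0.02198  -0.02198
  Equil     0.03624     0.034
  solve Keq expr → x = -0.007327; check Q = 0.8256

Q₀ = 60.5; Q > K (proceeds reverse)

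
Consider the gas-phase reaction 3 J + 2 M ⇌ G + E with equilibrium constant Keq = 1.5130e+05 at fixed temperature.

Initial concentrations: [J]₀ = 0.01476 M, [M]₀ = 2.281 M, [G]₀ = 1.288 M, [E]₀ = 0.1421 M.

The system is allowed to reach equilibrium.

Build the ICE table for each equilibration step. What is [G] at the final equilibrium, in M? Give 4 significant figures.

Q₀ = 1.0940e+04 vs Keq = 1.5130e+05 ⇒ Q<K, forward
Step 1:
                    J           M           G           E
  init        0.01476       2.281       1.288      0.1421
  Δ         -0.008555   -0.005703    0.002852    0.002852
  eq         0.006205       2.275       1.291       0.145
  solve Keq expr → x = 0.002852; check Q = 1.5130e+05

[G]_eq = 1.291 M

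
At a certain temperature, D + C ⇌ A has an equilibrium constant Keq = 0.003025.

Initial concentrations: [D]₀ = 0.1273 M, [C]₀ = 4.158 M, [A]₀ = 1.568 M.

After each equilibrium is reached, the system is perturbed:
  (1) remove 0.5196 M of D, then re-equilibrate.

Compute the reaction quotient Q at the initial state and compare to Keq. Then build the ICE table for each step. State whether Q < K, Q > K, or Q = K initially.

Q₀ = 2.962; Q > K (proceeds reverse)

Q₀ = 2.962 vs Keq = 0.003025 ⇒ Q>K, reverse
Step 1:
                    D           C           A
  Initial      0.1273       4.158       1.568
  Change        1.539       1.539      -1.539
  Equil         1.667       5.697     0.02872
  solve Keq expr → x = -1.539; check Q = 0.003025
Then remove 0.5196 M of D.
Step 2:
                    D           C           A
  Initial       1.147       5.697     0.02872
  Change     0.008773    0.008773   -0.008773
  Equil         1.156       5.706     0.01995
  solve Keq expr → x = -0.008773; check Q = 0.003025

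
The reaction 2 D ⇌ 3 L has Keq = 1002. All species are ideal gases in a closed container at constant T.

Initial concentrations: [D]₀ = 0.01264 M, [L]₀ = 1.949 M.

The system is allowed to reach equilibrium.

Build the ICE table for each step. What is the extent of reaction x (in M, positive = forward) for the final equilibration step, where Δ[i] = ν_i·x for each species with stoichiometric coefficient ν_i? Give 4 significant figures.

x = -0.03339 M

Q₀ = 4.6338e+04 vs Keq = 1002 ⇒ Q>K, reverse
Step 1:
                   D          L
  I          0.01264      1.949
  C          0.06678    -0.1002
  E          0.07942      1.849
  solve Keq expr → x = -0.03339; check Q = 1002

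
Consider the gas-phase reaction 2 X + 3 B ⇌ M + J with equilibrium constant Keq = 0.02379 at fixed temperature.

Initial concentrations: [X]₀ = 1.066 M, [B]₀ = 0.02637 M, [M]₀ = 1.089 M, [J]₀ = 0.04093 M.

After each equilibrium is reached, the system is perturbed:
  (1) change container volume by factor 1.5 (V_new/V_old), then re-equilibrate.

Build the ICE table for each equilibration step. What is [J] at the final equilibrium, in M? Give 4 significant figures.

Q₀ = 2139 vs Keq = 0.02379 ⇒ Q>K, reverse
Step 1:
                    X           B           M           J
  I             1.066     0.02637       1.089     0.04093
  C           0.08166      0.1225    -0.04083    -0.04083
  E             1.148      0.1489       1.048  9.8619e-05
  solve Keq expr → x = -0.04083; check Q = 0.02379
Then change container volume by factor 1.5 (V_new/V_old).
Step 2:
                    X           B           M           J
  I            0.7651     0.09924      0.6988  6.5746e-05
  C        9.2356e-05  1.3853e-04 -4.6178e-05 -4.6178e-05
  E            0.7652     0.09938      0.6987  1.9568e-05
  solve Keq expr → x = -4.6178e-05; check Q = 0.02379

[J]_eq = 1.9568e-05 M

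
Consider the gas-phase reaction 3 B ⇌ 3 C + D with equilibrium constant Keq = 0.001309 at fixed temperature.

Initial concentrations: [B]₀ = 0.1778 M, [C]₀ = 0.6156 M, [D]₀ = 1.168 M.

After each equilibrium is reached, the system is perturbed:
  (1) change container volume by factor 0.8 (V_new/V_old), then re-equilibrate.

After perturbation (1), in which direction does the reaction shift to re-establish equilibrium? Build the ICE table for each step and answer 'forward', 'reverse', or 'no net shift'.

Q₀ = 48.48 vs Keq = 0.001309 ⇒ Q>K, reverse
Step 1:
                  B         C         D
  Initial    0.1778    0.6156     1.168
  Change     0.5371   -0.5371    -0.179
  Equil      0.7149   0.07849     0.989
  solve Keq expr → x = -0.179; check Q = 0.001309
Then change container volume by factor 0.8 (V_new/V_old).
Step 2:
                  B         C         D
  Initial    0.8936   0.09812     1.236
  Change   0.006335 -0.006335 -0.002112
  Equil         0.9   0.09178     1.234
  solve Keq expr → x = -0.002112; check Q = 0.001309

Direction: reverse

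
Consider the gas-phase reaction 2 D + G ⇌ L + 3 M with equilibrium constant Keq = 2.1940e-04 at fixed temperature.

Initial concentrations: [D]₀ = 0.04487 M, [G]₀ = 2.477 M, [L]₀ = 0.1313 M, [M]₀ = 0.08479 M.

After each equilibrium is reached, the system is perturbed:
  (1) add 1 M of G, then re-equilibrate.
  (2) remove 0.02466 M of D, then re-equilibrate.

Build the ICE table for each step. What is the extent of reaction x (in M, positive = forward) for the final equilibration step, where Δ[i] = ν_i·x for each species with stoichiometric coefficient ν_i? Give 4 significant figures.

Q₀ = 0.01605 vs Keq = 2.1940e-04 ⇒ Q>K, reverse
Step 1:
                   D          G          L          M
  init       0.04487      2.477     0.1313    0.08479
  Δ          0.03554    0.01777   -0.01777   -0.05332
  eq         0.08041      2.495     0.1135    0.03147
  solve Keq expr → x = -0.01777; check Q = 2.1940e-04
Then add 1 M of G.
Step 2:
                   D          G          L          M
  init       0.08041      3.495     0.1135    0.03147
  Δ        -0.002028  -0.001014   0.001014   0.003042
  eq         0.07839      3.494     0.1145    0.03452
  solve Keq expr → x = 0.001014; check Q = 2.1940e-04
Then remove 0.02466 M of D.
Step 3:
                   D          G          L          M
  init       0.05373      3.494     0.1145    0.03452
  Δ         0.004105   0.002053  -0.002053  -0.006158
  eq         0.05783      3.496     0.1125    0.02836
  solve Keq expr → x = -0.002053; check Q = 2.1940e-04

x = -0.002053 M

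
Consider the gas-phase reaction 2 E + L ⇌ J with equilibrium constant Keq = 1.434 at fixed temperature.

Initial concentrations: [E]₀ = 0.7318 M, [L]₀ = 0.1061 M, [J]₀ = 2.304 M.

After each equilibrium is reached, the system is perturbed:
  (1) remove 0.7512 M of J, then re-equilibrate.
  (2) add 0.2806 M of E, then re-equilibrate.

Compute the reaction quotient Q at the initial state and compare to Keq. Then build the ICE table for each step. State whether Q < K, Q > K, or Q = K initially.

Q₀ = 40.55 vs Keq = 1.434 ⇒ Q>K, reverse
Step 1:
                  E         L         J
  init       0.7318    0.1061     2.304
  Δ          0.8443    0.4222   -0.4222
  eq          1.576    0.5283     1.882
  solve Keq expr → x = -0.4222; check Q = 1.434
Then remove 0.7512 M of J.
Step 2:
                  E         L         J
  init        1.576    0.5283     1.131
  Δ         -0.1812   -0.0906    0.0906
  eq          1.395    0.4377     1.221
  solve Keq expr → x = 0.0906; check Q = 1.434
Then add 0.2806 M of E.
Step 3:
                  E         L         J
  init        1.676    0.4377     1.221
  Δ         -0.1275  -0.06374   0.06374
  eq          1.548    0.3739     1.285
  solve Keq expr → x = 0.06374; check Q = 1.434

Q₀ = 40.55; Q > K (proceeds reverse)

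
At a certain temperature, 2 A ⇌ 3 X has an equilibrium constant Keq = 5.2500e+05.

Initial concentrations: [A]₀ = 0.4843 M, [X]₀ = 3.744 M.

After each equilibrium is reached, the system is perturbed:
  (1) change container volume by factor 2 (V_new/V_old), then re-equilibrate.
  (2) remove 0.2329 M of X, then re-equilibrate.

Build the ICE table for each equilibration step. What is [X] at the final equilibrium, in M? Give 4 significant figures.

Q₀ = 223.8 vs Keq = 5.2500e+05 ⇒ Q<K, forward
Step 1:
                   A          X
  I           0.4843      3.744
  C          -0.4713      0.707
  E          0.01296      4.451
  solve Keq expr → x = 0.2357; check Q = 5.2500e+05
Then change container volume by factor 2 (V_new/V_old).
Step 2:
                   A          X
  I          0.00648      2.226
  C        -0.001889   0.002834
  E         0.004591      2.228
  solve Keq expr → x = 9.4460e-04; check Q = 5.2500e+05
Then remove 0.2329 M of X.
Step 3:
                   A          X
  I         0.004591      1.995
  C       -6.9753e-04   0.001046
  E         0.003893      1.996
  solve Keq expr → x = 3.4876e-04; check Q = 5.2500e+05

[X]_eq = 1.996 M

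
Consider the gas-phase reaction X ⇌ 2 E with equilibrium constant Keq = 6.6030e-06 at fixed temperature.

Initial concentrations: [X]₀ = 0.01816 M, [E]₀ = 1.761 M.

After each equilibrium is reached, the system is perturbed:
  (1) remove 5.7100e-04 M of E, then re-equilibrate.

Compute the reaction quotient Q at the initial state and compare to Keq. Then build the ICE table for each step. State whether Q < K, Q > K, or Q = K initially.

Q₀ = 170.8; Q > K (proceeds reverse)

Q₀ = 170.8 vs Keq = 6.6030e-06 ⇒ Q>K, reverse
Step 1:
                    X           E
  Initial     0.01816       1.761
  Change       0.8793      -1.759
  Equil        0.8974    0.002434
  solve Keq expr → x = -0.8793; check Q = 6.6030e-06
Then remove 5.7100e-04 M of E.
Step 2:
                    X           E
  Initial      0.8974    0.001863
  Change  -2.8531e-04  5.7061e-04
  Equil        0.8972    0.002434
  solve Keq expr → x = 2.8531e-04; check Q = 6.6030e-06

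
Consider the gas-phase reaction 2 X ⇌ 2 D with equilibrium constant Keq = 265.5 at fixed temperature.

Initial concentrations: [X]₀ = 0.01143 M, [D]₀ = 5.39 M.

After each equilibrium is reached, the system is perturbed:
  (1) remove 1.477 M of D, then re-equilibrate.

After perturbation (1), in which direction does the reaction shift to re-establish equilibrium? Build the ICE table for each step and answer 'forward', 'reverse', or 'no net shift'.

Direction: forward

Q₀ = 2.2237e+05 vs Keq = 265.5 ⇒ Q>K, reverse
Step 1:
                   X          D
  I          0.01143       5.39
  C           0.3009    -0.3009
  E           0.3123      5.089
  solve Keq expr → x = -0.1504; check Q = 265.5
Then remove 1.477 M of D.
Step 2:
                   X          D
  I           0.3123      3.612
  C          -0.0854     0.0854
  E           0.2269      3.698
  solve Keq expr → x = 0.0427; check Q = 265.5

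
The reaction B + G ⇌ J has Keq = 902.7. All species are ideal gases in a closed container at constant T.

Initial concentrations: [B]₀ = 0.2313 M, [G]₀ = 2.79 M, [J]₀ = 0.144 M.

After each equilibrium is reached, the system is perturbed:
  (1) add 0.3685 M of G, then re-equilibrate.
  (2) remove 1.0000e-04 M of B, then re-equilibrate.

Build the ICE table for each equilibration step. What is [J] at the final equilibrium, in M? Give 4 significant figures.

Q₀ = 0.2231 vs Keq = 902.7 ⇒ Q<K, forward
Step 1:
                    B           G           J
  I            0.2313        2.79       0.144
  C           -0.2311     -0.2311      0.2311
  E        1.6241e-04       2.559      0.3751
  solve Keq expr → x = 0.2311; check Q = 902.7
Then add 0.3685 M of G.
Step 2:
                    B           G           J
  I        1.6241e-04       2.927      0.3751
  C       -2.0435e-05 -2.0435e-05  2.0435e-05
  E        1.4197e-04       2.927      0.3752
  solve Keq expr → x = 2.0435e-05; check Q = 902.7
Then remove 1.0000e-04 M of B.
Step 3:
                    B           G           J
  I        4.1970e-05       2.927      0.3752
  C        9.9957e-05  9.9957e-05 -9.9957e-05
  E        1.4193e-04       2.927      0.3751
  solve Keq expr → x = -9.9957e-05; check Q = 902.7

[J]_eq = 0.3751 M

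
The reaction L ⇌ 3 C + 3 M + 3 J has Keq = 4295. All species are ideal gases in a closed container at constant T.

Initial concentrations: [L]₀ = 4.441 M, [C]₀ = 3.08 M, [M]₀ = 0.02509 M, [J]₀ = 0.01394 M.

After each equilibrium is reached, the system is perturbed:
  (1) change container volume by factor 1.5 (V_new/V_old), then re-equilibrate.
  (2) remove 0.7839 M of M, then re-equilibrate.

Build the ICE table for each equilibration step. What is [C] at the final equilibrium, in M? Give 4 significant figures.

Q₀ = 2.8149e-10 vs Keq = 4295 ⇒ Q<K, forward
Step 1:
                  L         C         M         J
  init        4.441      3.08   0.02509   0.01394
  Δ         -0.7235      2.17      2.17      2.17
  eq          3.718      5.25     2.196     2.184
  solve Keq expr → x = 0.7235; check Q = 4295
Then change container volume by factor 1.5 (V_new/V_old).
Step 2:
                  L         C         M         J
  init        2.478       3.5     1.464     1.456
  Δ         -0.2563     0.769     0.769     0.769
  eq          2.222     4.269     2.233     2.225
  solve Keq expr → x = 0.2563; check Q = 4295
Then remove 0.7839 M of M.
Step 3:
                  L         C         M         J
  init        2.222     4.269     1.449     2.225
  Δ         -0.1094    0.3281    0.3281    0.3281
  eq          2.113     4.597     1.777     2.553
  solve Keq expr → x = 0.1094; check Q = 4295

[C]_eq = 4.597 M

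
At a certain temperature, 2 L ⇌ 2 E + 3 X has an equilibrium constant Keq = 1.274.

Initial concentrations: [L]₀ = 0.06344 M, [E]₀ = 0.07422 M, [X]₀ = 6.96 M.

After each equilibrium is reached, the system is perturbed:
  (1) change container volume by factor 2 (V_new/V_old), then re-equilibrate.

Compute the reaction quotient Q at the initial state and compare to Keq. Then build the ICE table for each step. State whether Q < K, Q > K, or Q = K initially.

Q₀ = 461.5 vs Keq = 1.274 ⇒ Q>K, reverse
Step 1:
                   L          E          X
  init       0.06344    0.07422       6.96
  Δ          0.06608   -0.06608   -0.09913
  eq          0.1295   0.008135      6.861
  solve Keq expr → x = -0.03304; check Q = 1.274
Then change container volume by factor 2 (V_new/V_old).
Step 2:
                   L          E          X
  init       0.06476   0.004068       3.43
  Δ        -0.006279   0.006279   0.009419
  eq         0.05848    0.01035       3.44
  solve Keq expr → x = 0.00314; check Q = 1.274

Q₀ = 461.5; Q > K (proceeds reverse)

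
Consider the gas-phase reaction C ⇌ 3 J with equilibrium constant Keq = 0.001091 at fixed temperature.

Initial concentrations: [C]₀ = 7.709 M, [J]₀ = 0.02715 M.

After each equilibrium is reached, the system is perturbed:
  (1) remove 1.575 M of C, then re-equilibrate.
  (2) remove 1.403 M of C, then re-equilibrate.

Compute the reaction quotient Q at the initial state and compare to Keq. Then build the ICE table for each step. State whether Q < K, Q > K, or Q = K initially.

Q₀ = 2.5960e-06 vs Keq = 0.001091 ⇒ Q<K, forward
Step 1:
                    C           J
  init          7.709     0.02715
  Δ          -0.05857      0.1757
  eq             7.65      0.2028
  solve Keq expr → x = 0.05857; check Q = 0.001091
Then remove 1.575 M of C.
Step 2:
                    C           J
  init          6.075      0.2028
  Δ          0.004984    -0.01495
  eq             6.08      0.1879
  solve Keq expr → x = -0.004984; check Q = 0.001091
Then remove 1.403 M of C.
Step 3:
                    C           J
  init          4.677      0.1879
  Δ          0.005223    -0.01567
  eq            4.683      0.1722
  solve Keq expr → x = -0.005223; check Q = 0.001091

Q₀ = 2.5960e-06; Q < K (proceeds forward)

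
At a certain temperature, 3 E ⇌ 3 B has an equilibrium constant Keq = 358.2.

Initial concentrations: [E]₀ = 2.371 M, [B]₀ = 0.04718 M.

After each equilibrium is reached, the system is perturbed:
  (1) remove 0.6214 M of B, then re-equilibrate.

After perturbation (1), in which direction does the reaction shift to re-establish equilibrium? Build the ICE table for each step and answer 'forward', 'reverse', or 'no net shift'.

Q₀ = 7.8791e-06 vs Keq = 358.2 ⇒ Q<K, forward
Step 1:
                  E         B
  init        2.371   0.04718
  Δ          -2.073     2.073
  eq         0.2985      2.12
  solve Keq expr → x = 0.6908; check Q = 358.2
Then remove 0.6214 M of B.
Step 2:
                  E         B
  init       0.2985     1.498
  Δ         -0.0767    0.0767
  eq         0.2218     1.575
  solve Keq expr → x = 0.02557; check Q = 358.2

Direction: forward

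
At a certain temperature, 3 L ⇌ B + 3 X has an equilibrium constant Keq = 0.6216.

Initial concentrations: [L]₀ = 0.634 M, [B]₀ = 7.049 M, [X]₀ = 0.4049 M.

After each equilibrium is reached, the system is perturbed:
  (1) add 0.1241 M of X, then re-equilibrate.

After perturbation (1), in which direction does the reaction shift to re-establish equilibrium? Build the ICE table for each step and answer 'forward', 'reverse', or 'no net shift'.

Direction: reverse

Q₀ = 1.836 vs Keq = 0.6216 ⇒ Q>K, reverse
Step 1:
                   L          B          X
  init         0.634      7.049     0.4049
  Δ          0.08461    -0.0282   -0.08461
  eq          0.7186      7.021     0.3203
  solve Keq expr → x = -0.0282; check Q = 0.6216
Then add 0.1241 M of X.
Step 2:
                   L          B          X
  init        0.7186      7.021     0.4444
  Δ           0.0855    -0.0285    -0.0855
  eq          0.8041      6.992     0.3589
  solve Keq expr → x = -0.0285; check Q = 0.6216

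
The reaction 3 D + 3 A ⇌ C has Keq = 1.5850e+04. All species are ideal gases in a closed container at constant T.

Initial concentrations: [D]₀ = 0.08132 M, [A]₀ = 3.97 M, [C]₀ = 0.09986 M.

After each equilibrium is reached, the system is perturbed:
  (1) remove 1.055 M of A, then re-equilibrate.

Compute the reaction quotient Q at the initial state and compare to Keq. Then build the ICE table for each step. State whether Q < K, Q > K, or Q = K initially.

Q₀ = 2.968; Q < K (proceeds forward)

Q₀ = 2.968 vs Keq = 1.5850e+04 ⇒ Q<K, forward
Step 1:
                    D           A           C
  I           0.08132        3.97     0.09986
  C           -0.0762     -0.0762      0.0254
  E          0.005116       3.894      0.1253
  solve Keq expr → x = 0.0254; check Q = 1.5850e+04
Then remove 1.055 M of A.
Step 2:
                    D           A           C
  I          0.005116       2.839      0.1253
  C          0.001885    0.001885 -6.2824e-04
  E             0.007       2.841      0.1246
  solve Keq expr → x = -6.2824e-04; check Q = 1.5850e+04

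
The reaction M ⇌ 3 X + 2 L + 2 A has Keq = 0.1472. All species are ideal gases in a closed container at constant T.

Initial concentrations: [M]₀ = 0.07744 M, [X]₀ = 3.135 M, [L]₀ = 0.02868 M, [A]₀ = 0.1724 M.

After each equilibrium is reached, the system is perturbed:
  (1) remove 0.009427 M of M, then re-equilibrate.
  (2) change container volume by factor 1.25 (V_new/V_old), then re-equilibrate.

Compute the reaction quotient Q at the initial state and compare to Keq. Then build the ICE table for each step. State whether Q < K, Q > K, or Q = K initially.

Q₀ = 0.009727; Q < K (proceeds forward)

Q₀ = 0.009727 vs Keq = 0.1472 ⇒ Q<K, forward
Step 1:
                    M           X           L           A
  Initial     0.07744       3.135     0.02868      0.1724
  Change     -0.02206     0.06619     0.04412     0.04412
  Equil       0.05538       3.201      0.0728      0.2165
  solve Keq expr → x = 0.02206; check Q = 0.1472
Then remove 0.009427 M of M.
Step 2:
                    M           X           L           A
  Initial     0.04595       3.201      0.0728      0.2165
  Change     0.001881   -0.005644   -0.003763   -0.003763
  Equil       0.04783       3.196     0.06904      0.2128
  solve Keq expr → x = -0.001881; check Q = 0.1472
Then change container volume by factor 1.25 (V_new/V_old).
Step 3:
                    M           X           L           A
  Initial     0.03827       2.556     0.05523      0.1702
  Change     -0.01142     0.03427     0.02285     0.02285
  Equil       0.02684       2.591     0.07808      0.1931
  solve Keq expr → x = 0.01142; check Q = 0.1472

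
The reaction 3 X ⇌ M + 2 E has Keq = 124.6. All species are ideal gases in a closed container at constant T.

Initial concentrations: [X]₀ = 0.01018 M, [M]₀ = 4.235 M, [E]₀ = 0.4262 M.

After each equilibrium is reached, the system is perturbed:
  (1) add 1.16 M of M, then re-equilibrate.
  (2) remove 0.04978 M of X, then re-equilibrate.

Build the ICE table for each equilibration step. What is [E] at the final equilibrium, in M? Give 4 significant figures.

Q₀ = 7.2918e+05 vs Keq = 124.6 ⇒ Q>K, reverse
Step 1:
                    X           M           E
  Initial     0.01018       4.235      0.4262
  Change        0.144      -0.048    -0.09599
  Equil        0.1542       4.187      0.3302
  solve Keq expr → x = -0.048; check Q = 124.6
Then add 1.16 M of M.
Step 2:
                    X           M           E
  Initial      0.1542       5.347      0.3302
  Change      0.01065    -0.00355     -0.0071
  Equil        0.1648       5.343      0.3231
  solve Keq expr → x = -0.00355; check Q = 124.6
Then remove 0.04978 M of X.
Step 3:
                    X           M           E
  Initial       0.115       5.343      0.3231
  Change      0.04037    -0.01346    -0.02691
  Equil        0.1554        5.33      0.2962
  solve Keq expr → x = -0.01346; check Q = 124.6

[E]_eq = 0.2962 M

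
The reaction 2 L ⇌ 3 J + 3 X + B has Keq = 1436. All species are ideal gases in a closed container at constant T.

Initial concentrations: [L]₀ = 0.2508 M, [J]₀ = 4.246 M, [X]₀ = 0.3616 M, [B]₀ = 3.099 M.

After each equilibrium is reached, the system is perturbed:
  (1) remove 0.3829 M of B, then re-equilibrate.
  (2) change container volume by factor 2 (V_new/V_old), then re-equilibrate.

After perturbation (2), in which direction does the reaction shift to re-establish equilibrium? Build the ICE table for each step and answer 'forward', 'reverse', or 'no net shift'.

Direction: forward

Q₀ = 178.3 vs Keq = 1436 ⇒ Q<K, forward
Step 1:
                   L          J          X          B
  init        0.2508      4.246     0.3616      3.099
  Δ           -0.096      0.144      0.144      0.048
  eq          0.1548       4.39     0.5056      3.147
  solve Keq expr → x = 0.048; check Q = 1436
Then remove 0.3829 M of B.
Step 2:
                   L          J          X          B
  init        0.1548       4.39     0.5056      2.764
  Δ        -0.005594   0.008391   0.008391   0.002797
  eq          0.1492      4.398      0.514      2.767
  solve Keq expr → x = 0.002797; check Q = 1436
Then change container volume by factor 2 (V_new/V_old).
Step 3:
                   L          J          X          B
  init        0.0746      2.199      0.257      1.383
  Δ         -0.05348    0.08023    0.08023    0.02674
  eq         0.02112      2.279     0.3372       1.41
  solve Keq expr → x = 0.02674; check Q = 1436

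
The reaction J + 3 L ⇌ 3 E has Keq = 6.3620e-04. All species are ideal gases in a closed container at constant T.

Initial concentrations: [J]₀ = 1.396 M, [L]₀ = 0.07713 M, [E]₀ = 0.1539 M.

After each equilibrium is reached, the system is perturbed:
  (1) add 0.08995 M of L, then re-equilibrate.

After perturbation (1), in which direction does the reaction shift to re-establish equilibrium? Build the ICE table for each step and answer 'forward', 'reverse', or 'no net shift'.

Direction: forward

Q₀ = 5.691 vs Keq = 6.3620e-04 ⇒ Q>K, reverse
Step 1:
                    J           L           E
  init          1.396     0.07713      0.1539
  Δ           0.04448      0.1334     -0.1334
  eq             1.44      0.2106     0.02045
  solve Keq expr → x = -0.04448; check Q = 6.3620e-04
Then add 0.08995 M of L.
Step 2:
                    J           L           E
  init           1.44      0.3005     0.02045
  Δ         -0.002649   -0.007948    0.007948
  eq            1.438      0.2926      0.0284
  solve Keq expr → x = 0.002649; check Q = 6.3620e-04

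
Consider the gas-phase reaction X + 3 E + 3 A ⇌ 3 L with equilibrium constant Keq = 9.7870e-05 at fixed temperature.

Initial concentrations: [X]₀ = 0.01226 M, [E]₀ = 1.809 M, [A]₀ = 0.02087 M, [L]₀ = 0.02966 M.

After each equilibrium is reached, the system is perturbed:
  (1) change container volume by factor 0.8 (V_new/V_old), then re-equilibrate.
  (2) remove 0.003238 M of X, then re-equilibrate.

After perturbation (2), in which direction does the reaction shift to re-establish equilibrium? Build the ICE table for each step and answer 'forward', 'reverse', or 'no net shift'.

Direction: reverse

Q₀ = 39.55 vs Keq = 9.7870e-05 ⇒ Q>K, reverse
Step 1:
                   X          E          A          L
  init       0.01226      1.809    0.02087    0.02966
  Δ         0.009498    0.02849    0.02849   -0.02849
  eq         0.02176      1.837    0.04936   0.001167
  solve Keq expr → x = -0.009498; check Q = 9.7870e-05
Then change container volume by factor 0.8 (V_new/V_old).
Step 2:
                   X          E          A          L
  init        0.0272      2.297     0.0617   0.001459
  Δ       -1.6191e-04 -4.8572e-04 -4.8572e-04 4.8572e-04
  eq         0.02704      2.296    0.06122   0.001944
  solve Keq expr → x = 1.6191e-04; check Q = 9.7870e-05
Then remove 0.003238 M of X.
Step 3:
                   X          E          A          L
  init        0.0238      2.296    0.06122   0.001944
  Δ       2.5946e-05 7.7839e-05 7.7839e-05 -7.7839e-05
  eq         0.02382      2.296     0.0613   0.001867
  solve Keq expr → x = -2.5946e-05; check Q = 9.7870e-05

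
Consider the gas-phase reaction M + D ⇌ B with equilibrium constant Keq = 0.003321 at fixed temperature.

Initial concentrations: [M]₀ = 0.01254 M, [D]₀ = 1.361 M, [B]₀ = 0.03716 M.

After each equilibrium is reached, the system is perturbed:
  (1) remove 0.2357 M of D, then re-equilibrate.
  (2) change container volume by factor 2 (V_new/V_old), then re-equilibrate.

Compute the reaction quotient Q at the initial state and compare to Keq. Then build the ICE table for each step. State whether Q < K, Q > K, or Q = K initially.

Q₀ = 2.177 vs Keq = 0.003321 ⇒ Q>K, reverse
Step 1:
                  M         D         B
  I         0.01254     1.361   0.03716
  C         0.03693   0.03693  -0.03693
  E         0.04947     1.398 2.2967e-04
  solve Keq expr → x = -0.03693; check Q = 0.003321
Then remove 0.2357 M of D.
Step 2:
                  M         D         B
  I         0.04947     1.162 2.2967e-04
  C       3.8568e-05 3.8568e-05 -3.8568e-05
  E         0.04951     1.162 1.9110e-04
  solve Keq expr → x = -3.8568e-05; check Q = 0.003321
Then change container volume by factor 2 (V_new/V_old).
Step 3:
                  M         D         B
  I         0.02475    0.5811 9.5550e-05
  C       4.7679e-05 4.7679e-05 -4.7679e-05
  E          0.0248    0.5812 4.7871e-05
  solve Keq expr → x = -4.7679e-05; check Q = 0.003321

Q₀ = 2.177; Q > K (proceeds reverse)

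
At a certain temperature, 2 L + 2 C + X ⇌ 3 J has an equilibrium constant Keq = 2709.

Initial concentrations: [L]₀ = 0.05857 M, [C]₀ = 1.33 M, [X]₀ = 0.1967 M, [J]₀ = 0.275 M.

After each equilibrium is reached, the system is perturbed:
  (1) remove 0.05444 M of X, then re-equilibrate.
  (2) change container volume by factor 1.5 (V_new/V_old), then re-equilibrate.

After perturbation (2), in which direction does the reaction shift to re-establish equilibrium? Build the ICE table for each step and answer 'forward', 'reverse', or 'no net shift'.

Q₀ = 17.42 vs Keq = 2709 ⇒ Q<K, forward
Step 1:
                  L         C         X         J
  I         0.05857      1.33    0.1967     0.275
  C          -0.051    -0.051   -0.0255   0.07651
  E        0.007566     1.279    0.1712    0.3515
  solve Keq expr → x = 0.0255; check Q = 2709
Then remove 0.05444 M of X.
Step 2:
                  L         C         X         J
  I        0.007566     1.279    0.1168    0.3515
  C        0.001471  0.001471 7.3535e-04 -0.002206
  E        0.009037      1.28    0.1175    0.3493
  solve Keq expr → x = -7.3535e-04; check Q = 2709
Then change container volume by factor 1.5 (V_new/V_old).
Step 3:
                  L         C         X         J
  I        0.006025    0.8536   0.07833    0.2329
  C        0.002678  0.002678  0.001339 -0.004017
  E        0.008702    0.8563   0.07967    0.2288
  solve Keq expr → x = -0.001339; check Q = 2709

Direction: reverse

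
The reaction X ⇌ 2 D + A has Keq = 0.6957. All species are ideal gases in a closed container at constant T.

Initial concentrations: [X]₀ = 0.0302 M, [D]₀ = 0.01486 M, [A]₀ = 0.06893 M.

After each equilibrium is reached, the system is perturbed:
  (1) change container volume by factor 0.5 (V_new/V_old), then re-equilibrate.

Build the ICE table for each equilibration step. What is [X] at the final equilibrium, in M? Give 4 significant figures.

Q₀ = 5.0401e-04 vs Keq = 0.6957 ⇒ Q<K, forward
Step 1:
                    X           D           A
  init         0.0302     0.01486     0.06893
  Δ          -0.02943     0.05886     0.02943
  eq       7.6844e-04     0.07372     0.09836
  solve Keq expr → x = 0.02943; check Q = 0.6957
Then change container volume by factor 0.5 (V_new/V_old).
Step 2:
                    X           D           A
  init       0.001537      0.1474      0.1967
  Δ          0.003873   -0.007746   -0.003873
  eq          0.00541      0.1397      0.1929
  solve Keq expr → x = -0.003873; check Q = 0.6957

[X]_eq = 0.00541 M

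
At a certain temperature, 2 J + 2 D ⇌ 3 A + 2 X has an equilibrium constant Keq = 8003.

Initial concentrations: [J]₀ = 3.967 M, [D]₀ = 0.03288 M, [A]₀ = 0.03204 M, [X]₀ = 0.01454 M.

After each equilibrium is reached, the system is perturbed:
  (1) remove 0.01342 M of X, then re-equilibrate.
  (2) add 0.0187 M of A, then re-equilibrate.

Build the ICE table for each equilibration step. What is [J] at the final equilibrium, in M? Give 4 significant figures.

Q₀ = 4.0871e-07 vs Keq = 8003 ⇒ Q<K, forward
Step 1:
                   J          D          A          X
  Initial      3.967    0.03288    0.03204    0.01454
  Change    -0.03288   -0.03288    0.04932    0.03288
  Equil        3.934 3.1263e-06    0.08136    0.04742
  solve Keq expr → x = 0.01644; check Q = 8003
Then remove 0.01342 M of X.
Step 2:
                   J          D          A          X
  Initial      3.934 3.1263e-06    0.08136      0.034
  Change  -8.8471e-07 -8.8471e-07 1.3271e-06 8.8471e-07
  Equil        3.934 2.2416e-06    0.08136      0.034
  solve Keq expr → x = 4.4236e-07; check Q = 8003
Then add 0.0187 M of A.
Step 3:
                   J          D          A          X
  Initial      3.934 2.2416e-06     0.1001      0.034
  Change  8.1558e-07 8.1558e-07 -1.2234e-06 -8.1558e-07
  Equil        3.934 3.0572e-06     0.1001      0.034
  solve Keq expr → x = -4.0779e-07; check Q = 8003

[J]_eq = 3.934 M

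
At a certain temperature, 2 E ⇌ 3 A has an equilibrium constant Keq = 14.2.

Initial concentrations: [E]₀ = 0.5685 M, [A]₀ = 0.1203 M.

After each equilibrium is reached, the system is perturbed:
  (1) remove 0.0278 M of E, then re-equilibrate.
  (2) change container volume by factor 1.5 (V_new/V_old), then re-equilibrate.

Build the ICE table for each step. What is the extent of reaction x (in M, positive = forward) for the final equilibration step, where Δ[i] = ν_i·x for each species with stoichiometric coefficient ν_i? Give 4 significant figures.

x = 0.006716 M

Q₀ = 0.005387 vs Keq = 14.2 ⇒ Q<K, forward
Step 1:
                    E           A
  Initial      0.5685      0.1203
  Change      -0.4042      0.6062
  Equil        0.1643      0.7265
  solve Keq expr → x = 0.2021; check Q = 14.2
Then remove 0.0278 M of E.
Step 2:
                    E           A
  Initial      0.1365      0.7265
  Change      0.01848    -0.02773
  Equil         0.155      0.6988
  solve Keq expr → x = -0.009242; check Q = 14.2
Then change container volume by factor 1.5 (V_new/V_old).
Step 3:
                    E           A
  Initial      0.1033      0.4659
  Change     -0.01343     0.02015
  Equil       0.08992       0.486
  solve Keq expr → x = 0.006716; check Q = 14.2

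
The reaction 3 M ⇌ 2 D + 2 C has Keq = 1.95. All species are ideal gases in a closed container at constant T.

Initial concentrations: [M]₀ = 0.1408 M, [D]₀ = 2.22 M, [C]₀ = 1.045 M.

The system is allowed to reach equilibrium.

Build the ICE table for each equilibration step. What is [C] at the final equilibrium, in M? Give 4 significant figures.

[C]_eq = 0.5903 M

Q₀ = 1928 vs Keq = 1.95 ⇒ Q>K, reverse
Step 1:
                   M          D          C
  Initial     0.1408       2.22      1.045
  Change       0.682    -0.4547    -0.4547
  Equil       0.8228      1.765     0.5903
  solve Keq expr → x = -0.2273; check Q = 1.95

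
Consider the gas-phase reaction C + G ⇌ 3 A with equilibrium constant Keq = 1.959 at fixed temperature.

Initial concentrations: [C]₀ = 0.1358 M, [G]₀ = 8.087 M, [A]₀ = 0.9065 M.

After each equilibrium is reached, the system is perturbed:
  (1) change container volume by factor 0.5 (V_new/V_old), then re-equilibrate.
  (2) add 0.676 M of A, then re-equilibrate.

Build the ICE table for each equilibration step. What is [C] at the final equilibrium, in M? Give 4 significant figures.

Q₀ = 0.6783 vs Keq = 1.959 ⇒ Q<K, forward
Step 1:
                    C           G           A
  I            0.1358       8.087      0.9065
  C          -0.05657    -0.05657      0.1697
  E           0.07923        8.03       1.076
  solve Keq expr → x = 0.05657; check Q = 1.959
Then change container volume by factor 0.5 (V_new/V_old).
Step 2:
                    C           G           A
  I            0.1585       16.06       2.152
  C           0.07165     0.07165      -0.215
  E            0.2301       16.13       1.937
  solve Keq expr → x = -0.07165; check Q = 1.959
Then add 0.676 M of A.
Step 3:
                    C           G           A
  I            0.2301       16.13       2.613
  C            0.1238      0.1238     -0.3714
  E            0.3539       16.26       2.242
  solve Keq expr → x = -0.1238; check Q = 1.959

[C]_eq = 0.3539 M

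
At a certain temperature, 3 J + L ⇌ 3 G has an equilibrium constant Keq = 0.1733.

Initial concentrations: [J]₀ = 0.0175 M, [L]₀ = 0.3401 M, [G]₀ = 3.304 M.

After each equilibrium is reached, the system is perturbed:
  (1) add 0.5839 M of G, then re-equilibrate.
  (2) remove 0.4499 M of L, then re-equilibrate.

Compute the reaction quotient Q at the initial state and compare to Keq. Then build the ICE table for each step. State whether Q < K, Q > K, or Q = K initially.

Q₀ = 1.9788e+07; Q > K (proceeds reverse)

Q₀ = 1.9788e+07 vs Keq = 0.1733 ⇒ Q>K, reverse
Step 1:
                    J           L           G
  Initial      0.0175      0.3401       3.304
  Change        2.105      0.7015      -2.105
  Equil         2.122       1.042       1.199
  solve Keq expr → x = -0.7015; check Q = 0.1733
Then add 0.5839 M of G.
Step 2:
                    J           L           G
  Initial       2.122       1.042       1.783
  Change       0.3417      0.1139     -0.3417
  Equil         2.464       1.156       1.442
  solve Keq expr → x = -0.1139; check Q = 0.1733
Then remove 0.4499 M of L.
Step 3:
                    J           L           G
  Initial       2.464      0.7057       1.442
  Change       0.1289     0.04298     -0.1289
  Equil         2.593      0.7486       1.313
  solve Keq expr → x = -0.04298; check Q = 0.1733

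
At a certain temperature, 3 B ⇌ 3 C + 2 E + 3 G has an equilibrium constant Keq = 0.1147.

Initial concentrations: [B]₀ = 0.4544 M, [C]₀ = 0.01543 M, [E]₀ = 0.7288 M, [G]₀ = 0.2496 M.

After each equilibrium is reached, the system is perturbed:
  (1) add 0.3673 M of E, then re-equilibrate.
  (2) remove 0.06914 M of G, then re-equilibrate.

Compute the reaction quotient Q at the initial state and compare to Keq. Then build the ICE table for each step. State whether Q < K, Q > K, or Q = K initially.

Q₀ = 3.2339e-07 vs Keq = 0.1147 ⇒ Q<K, forward
Step 1:
                  B         C         E         G
  Initial    0.4544   0.01543    0.7288    0.2496
  Change    -0.2306    0.2306    0.1538    0.2306
  Equil      0.2238    0.2461    0.8826    0.4802
  solve Keq expr → x = 0.07688; check Q = 0.1147
Then add 0.3673 M of E.
Step 2:
                  B         C         E         G
  Initial    0.2238    0.2461      1.25    0.4802
  Change    0.02108  -0.02108  -0.01405  -0.02108
  Equil      0.2448     0.225     1.236    0.4592
  solve Keq expr → x = -0.007025; check Q = 0.1147
Then remove 0.06914 M of G.
Step 3:
                  B         C         E         G
  Initial    0.2448     0.225     1.236      0.39
  Change   -0.01432   0.01432  0.009549   0.01432
  Equil      0.2305    0.2393     1.245    0.4043
  solve Keq expr → x = 0.004775; check Q = 0.1147

Q₀ = 3.2339e-07; Q < K (proceeds forward)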